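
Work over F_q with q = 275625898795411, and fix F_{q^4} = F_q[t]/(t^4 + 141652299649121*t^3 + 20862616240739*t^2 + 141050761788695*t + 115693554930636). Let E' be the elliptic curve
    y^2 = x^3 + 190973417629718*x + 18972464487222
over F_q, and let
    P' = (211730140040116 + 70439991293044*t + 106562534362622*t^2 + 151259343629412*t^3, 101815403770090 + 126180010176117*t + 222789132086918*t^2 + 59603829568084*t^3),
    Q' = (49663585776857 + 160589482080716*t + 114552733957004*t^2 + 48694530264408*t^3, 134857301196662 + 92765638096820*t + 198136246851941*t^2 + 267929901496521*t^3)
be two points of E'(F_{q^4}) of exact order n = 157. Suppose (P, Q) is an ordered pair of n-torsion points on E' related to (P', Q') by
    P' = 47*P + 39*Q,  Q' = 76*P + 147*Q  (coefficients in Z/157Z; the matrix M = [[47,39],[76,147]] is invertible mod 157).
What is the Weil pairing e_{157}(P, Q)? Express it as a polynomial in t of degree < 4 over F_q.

230921003721889 + 231184237915502*t + 53688076379891*t^2 + 99676464295571*t^3

e_{157}(aP+bQ,cP+dQ) = e_{157}(P,Q)^(ad-bc); with (a,b,c,d)=(47,39,76,147) this gives the det-157 law.
det(M) mod 157 = 20; its inverse in (Z/157)^* is 55 (check: 20*55 mod 157 = 1).
Miller loop for e_{157} over F_{275625898795411^4}: bits of 157 = 10011101; 7 double steps + 4 add steps, l/v at each.
Miller gives e_{157}(P',Q') = 194883586329775 + 170903844954731*t + 189696217395795*t^2 + 84597523202973*t^3 in F_{275625898795411^4}.
Finally e_{157}(P,Q) = 230921003721889 + 231184237915502*t + 53688076379891*t^2 + 99676464295571*t^3.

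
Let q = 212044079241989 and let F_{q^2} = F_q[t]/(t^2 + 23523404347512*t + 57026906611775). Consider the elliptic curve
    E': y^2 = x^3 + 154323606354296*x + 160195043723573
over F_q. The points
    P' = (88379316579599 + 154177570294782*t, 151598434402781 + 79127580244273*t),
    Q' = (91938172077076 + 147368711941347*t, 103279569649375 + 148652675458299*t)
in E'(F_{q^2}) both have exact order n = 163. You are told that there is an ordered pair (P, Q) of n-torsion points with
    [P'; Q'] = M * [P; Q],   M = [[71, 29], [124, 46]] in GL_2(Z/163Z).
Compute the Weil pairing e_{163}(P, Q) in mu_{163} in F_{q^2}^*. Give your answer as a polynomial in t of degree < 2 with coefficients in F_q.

33725657782444 + 111365719088670*t

Under M = [[71,29],[124,46]] in GL_2(Z/163), e_{163}(P',Q') = e_{163}(P,Q)^(71*46-29*124 mod 163).
Inverting 159 mod 163: 122. Thus e_{163}(P,Q) = e(P',Q')^{122}.
Build f_{163,P'} and f_{163,Q'} via the 8-bit ladder of 163=10100011_2; evaluate at shifted divisors; quotient in F_{212044079241989^2}.
f_P(D_Q)/f_Q(D_P) = 83387981320242 + 146196749765856*t.
(83387981320242 + 146196749765856*t)^{122} mod (212044079241989,f) = 33725657782444 + 111365719088670*t.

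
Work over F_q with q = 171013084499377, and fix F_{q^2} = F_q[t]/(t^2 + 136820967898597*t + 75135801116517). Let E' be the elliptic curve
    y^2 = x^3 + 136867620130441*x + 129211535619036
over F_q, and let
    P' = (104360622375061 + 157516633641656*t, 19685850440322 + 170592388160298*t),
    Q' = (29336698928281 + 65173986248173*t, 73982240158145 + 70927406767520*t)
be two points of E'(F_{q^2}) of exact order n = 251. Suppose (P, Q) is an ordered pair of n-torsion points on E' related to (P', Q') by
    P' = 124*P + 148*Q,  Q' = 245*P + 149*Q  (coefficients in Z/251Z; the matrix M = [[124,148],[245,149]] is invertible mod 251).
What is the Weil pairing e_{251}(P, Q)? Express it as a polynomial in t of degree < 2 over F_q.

65327600444801 + 161905397629644*t

e_{251} is bilinear + alternating on E[251], so e_{251}(124*P + 148*Q, 245*P + 149*Q) = e_{251}(P,Q)^(124*149-148*245).
det M = 124*149 - 148*245 = -17784 = 37 (mod 251); 37^{-1} = 95 (mod 251).
n = 251 = (11111011)_2 (8 bits, wt 7); accumulate f_{251,P'}(Q'+S)/f_{251,P'}(S) along the 7-step ladder.
The quotient is 111443681391638 + 14029218890702*t.
Hence e(P,Q) = 65327600444801 + 161905397629644*t in F_{171013084499377^2}^*.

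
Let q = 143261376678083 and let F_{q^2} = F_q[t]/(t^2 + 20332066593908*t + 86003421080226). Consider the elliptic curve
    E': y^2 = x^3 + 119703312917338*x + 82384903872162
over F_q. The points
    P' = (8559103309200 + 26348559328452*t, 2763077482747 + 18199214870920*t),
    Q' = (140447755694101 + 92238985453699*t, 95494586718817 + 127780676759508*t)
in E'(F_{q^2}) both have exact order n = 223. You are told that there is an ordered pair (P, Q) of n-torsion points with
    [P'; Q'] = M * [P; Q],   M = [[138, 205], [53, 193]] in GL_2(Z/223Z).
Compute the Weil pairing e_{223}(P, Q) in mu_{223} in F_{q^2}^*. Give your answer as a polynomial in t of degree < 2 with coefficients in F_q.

Since e_{223}(P,P)=e_{223}(Q,Q)=1 and e_{223}(Q,P)=e_{223}(P,Q)^{-1}, expanding e_{223}(138*P + 205*Q,53*P + 193*Q) leaves e(P,Q)^det(M).
det M = 138*193 - 205*53 = 15769 = 159 (mod 223); 159^{-1} = 108 (mod 223).
Miller loop for e_{223} over F_{143261376678083^2}: bits of 223 = 11011111; 7 double steps + 6 add steps, l/v at each.
e_{223}(P',Q') = 2691871328914 + 128802825537746*t.
Thus e_{223}(P,Q) = 16732439879792 + 120331376655293*t.

16732439879792 + 120331376655293*t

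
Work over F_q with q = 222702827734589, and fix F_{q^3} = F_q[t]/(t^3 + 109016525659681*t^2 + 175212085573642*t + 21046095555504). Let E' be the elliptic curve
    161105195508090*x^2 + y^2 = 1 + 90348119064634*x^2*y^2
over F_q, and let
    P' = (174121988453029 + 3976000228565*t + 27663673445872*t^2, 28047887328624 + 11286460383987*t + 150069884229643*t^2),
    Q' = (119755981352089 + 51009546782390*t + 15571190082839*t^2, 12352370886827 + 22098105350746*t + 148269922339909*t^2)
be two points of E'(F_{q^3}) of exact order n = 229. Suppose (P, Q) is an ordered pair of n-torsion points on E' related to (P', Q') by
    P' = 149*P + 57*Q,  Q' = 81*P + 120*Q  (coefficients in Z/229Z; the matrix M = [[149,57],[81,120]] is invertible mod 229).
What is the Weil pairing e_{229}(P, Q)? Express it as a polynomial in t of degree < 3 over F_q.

174221056579934 + 222149280121412*t + 14433153707003*t^2

e_{229}(aP+bQ,cP+dQ) = e_{229}(P,Q)^(ad-bc); with (a,b,c,d)=(149,57,81,120) this gives the det-229 law.
Hence e(P,Q) = e(P',Q')^{12} where 12 = 210^{-1} mod 229.
Map (x,y)_Ed via u=(1+y)/(1-y), v=(1+y)/((1-y)x) to Montgomery A=146054635404440,B=15545593110559; then to (a',b')=(74328358158029,159017360611536).
n = 229 = (11100101)_2 (8 bits, wt 5); accumulate f_{229,P'}(Q'+S)/f_{229,P'}(S) along the 7-step ladder.
Miller gives e_{229}(P',Q') = 127510813608747 + 163128028971609*t + 18686998198798*t^2 in F_{222702827734589^3}.
(127510813608747 + 163128028971609*t + 18686998198798*t^2)^{12} mod (222702827734589,f) = 174221056579934 + 222149280121412*t + 14433153707003*t^2.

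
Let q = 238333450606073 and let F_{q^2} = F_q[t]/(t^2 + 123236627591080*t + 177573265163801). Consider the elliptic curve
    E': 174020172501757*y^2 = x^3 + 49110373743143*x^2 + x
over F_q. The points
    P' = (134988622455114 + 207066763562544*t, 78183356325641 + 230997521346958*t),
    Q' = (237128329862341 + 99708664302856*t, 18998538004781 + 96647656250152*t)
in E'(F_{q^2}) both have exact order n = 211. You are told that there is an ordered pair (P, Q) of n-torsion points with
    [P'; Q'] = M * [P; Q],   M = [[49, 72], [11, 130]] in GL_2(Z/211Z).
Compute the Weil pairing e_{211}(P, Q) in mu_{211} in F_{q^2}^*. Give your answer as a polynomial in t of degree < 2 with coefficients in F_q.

Under M = [[49,72],[11,130]] in GL_2(Z/211), e_{211}(P',Q') = e_{211}(P,Q)^(49*130-72*11 mod 211).
det M = 49*130 - 72*11 = 5578 = 92 (mod 211); 92^{-1} = 39 (mod 211).
Set x_W=2172059732383*u+102867496464778, y_W=2172059732383*v; then E': y_W^2=x_W^3+90826113824534*x_W+135189912188584.
Run Miller on y^2=x^3+90826113824534*x+135189912188584 over F_{238333450606073}: ladder 11010011 (8 bits); e = f_P(D_Q)/f_Q(D_P).
e_{211}(P',Q') = 32544530163895 + 28739467015272*t.
(32544530163895 + 28739467015272*t)^{39} mod (238333450606073,f) = 227776152230879 + 94014062224076*t.

227776152230879 + 94014062224076*t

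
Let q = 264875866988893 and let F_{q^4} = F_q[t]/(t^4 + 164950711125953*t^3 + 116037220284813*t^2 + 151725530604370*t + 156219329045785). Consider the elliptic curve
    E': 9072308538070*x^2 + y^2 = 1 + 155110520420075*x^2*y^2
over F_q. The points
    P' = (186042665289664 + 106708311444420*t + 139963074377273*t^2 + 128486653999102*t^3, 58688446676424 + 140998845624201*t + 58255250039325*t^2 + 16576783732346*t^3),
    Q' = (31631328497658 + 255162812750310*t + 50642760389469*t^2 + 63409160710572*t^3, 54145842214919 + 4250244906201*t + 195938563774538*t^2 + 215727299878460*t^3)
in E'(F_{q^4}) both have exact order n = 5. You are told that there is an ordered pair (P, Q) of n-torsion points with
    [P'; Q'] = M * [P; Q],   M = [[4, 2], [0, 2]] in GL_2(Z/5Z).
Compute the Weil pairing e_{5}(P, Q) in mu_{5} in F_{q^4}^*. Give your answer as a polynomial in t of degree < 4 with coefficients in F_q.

251649960732172 + 104934949314180*t + 13835937095097*t^2 + 176486521317597*t^3

Alternating bilinearity on E[5] (values in mu_{5} in F_{264875866988893^4}) gives e(P',Q') = e(P,Q)^det(M).
So e_{5}(P,Q) = e_{5}(P',Q')^{2}, since 3*2 = 1 mod 5.
Edwards a_E,d_E -> Montgomery A=210698609709803,B=142013219689947 -> Weierstrass 24130576542031,264780587249715 via alpha=159801738320804,beta=29709413776722.
n = 5 = (101)_2 (3 bits, wt 2); accumulate f_{5,P'}(Q'+S)/f_{5,P'}(S) along the 2-step ladder.
f_P(D_Q)/f_Q(D_P) = 52856025770555 + 19543772979356*t + 59873573221903*t^2 + 208408369813706*t^3.
Hence e(P,Q) = 251649960732172 + 104934949314180*t + 13835937095097*t^2 + 176486521317597*t^3 in F_{264875866988893^4}^*.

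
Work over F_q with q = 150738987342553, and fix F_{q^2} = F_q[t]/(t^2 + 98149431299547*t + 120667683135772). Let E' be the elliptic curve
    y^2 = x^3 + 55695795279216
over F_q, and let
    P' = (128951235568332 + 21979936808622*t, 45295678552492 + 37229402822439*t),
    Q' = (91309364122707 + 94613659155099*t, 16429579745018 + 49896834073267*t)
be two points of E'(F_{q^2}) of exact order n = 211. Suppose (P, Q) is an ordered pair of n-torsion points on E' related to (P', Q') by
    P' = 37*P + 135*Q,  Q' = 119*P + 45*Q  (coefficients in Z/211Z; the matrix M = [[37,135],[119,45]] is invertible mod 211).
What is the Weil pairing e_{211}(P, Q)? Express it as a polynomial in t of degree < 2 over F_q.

e_{211} is bilinear + alternating on E[211], so e_{211}(37*P + 135*Q, 119*P + 45*Q) = e_{211}(P,Q)^(37*45-135*119).
Inverting 159 mod 211: 142. Thus e_{211}(P,Q) = e(P',Q')^{142}.
Run Miller on y^2=x^3+55695795279216 over F_{150738987342553}: ladder 11010011 (8 bits); e = f_P(D_Q)/f_Q(D_P).
Miller gives e_{211}(P',Q') = 116467738377024 + 93668692478114*t in F_{150738987342553^2}.
Hence e(P,Q) = 117348848862767 + 141491463257422*t in F_{150738987342553^2}^*.

117348848862767 + 141491463257422*t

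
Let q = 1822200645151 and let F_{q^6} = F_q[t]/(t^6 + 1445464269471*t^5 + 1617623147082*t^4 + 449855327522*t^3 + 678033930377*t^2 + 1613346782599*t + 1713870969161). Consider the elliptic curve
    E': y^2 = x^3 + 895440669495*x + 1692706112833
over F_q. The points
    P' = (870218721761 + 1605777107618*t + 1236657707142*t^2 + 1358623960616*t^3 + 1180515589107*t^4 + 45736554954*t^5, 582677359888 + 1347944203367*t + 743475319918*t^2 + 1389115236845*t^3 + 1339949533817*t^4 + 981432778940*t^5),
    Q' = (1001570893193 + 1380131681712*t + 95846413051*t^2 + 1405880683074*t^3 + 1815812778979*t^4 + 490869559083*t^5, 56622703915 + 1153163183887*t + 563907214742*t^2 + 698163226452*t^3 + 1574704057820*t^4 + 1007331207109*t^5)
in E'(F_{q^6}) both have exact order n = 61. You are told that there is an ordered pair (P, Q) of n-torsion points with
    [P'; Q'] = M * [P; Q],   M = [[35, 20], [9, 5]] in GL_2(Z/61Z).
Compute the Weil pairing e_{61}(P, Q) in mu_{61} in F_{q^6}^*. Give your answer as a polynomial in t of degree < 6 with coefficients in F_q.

Since e_{61}(P,P)=e_{61}(Q,Q)=1 and e_{61}(Q,P)=e_{61}(P,Q)^{-1}, expanding e_{61}(35*P + 20*Q,9*P + 5*Q) leaves e(P,Q)^det(M).
det M = 35*5 - 20*9 = -5 = 56 (mod 61); 56^{-1} = 12 (mod 61).
6-bit Miller (111101) on E'/F_{1822200645151} with a'=895440669495, b'=1692706112833: accumulate tangent/chord ratios at Q'+S and P'+S'.
The quotient is 1744031729222 + 378681264051*t + 255131333813*t^2 + 1735721517541*t^3 + 437229067382*t^4 + 1208766548430*t^5.
Hence e(P,Q) = 1196434926437 + 1655611906549*t + 1429041799110*t^2 + 1143316635937*t^3 + 1258929562468*t^4 + 956145260329*t^5 in F_{1822200645151^6}^*.

1196434926437 + 1655611906549*t + 1429041799110*t^2 + 1143316635937*t^3 + 1258929562468*t^4 + 956145260329*t^5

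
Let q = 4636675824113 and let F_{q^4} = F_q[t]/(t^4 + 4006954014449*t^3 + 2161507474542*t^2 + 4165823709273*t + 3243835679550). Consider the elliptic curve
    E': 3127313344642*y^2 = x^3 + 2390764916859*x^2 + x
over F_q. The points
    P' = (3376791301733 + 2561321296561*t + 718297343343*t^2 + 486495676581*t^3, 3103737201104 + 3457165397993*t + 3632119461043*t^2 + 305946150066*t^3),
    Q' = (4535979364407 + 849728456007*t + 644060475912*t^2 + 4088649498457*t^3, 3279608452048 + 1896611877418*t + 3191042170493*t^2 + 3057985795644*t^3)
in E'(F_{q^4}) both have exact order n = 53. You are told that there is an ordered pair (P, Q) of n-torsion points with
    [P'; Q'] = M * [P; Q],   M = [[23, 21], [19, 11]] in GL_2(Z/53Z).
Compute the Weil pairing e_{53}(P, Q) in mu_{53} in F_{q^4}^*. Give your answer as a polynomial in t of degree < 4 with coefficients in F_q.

3198105461674 + 4580409902670*t + 2101695721478*t^2 + 3152163149104*t^3

e_{53}(aP+bQ,cP+dQ) = e_{53}(P,Q)^(ad-bc); with (a,b,c,d)=(23,21,19,11) this gives the det-53 law.
Inverting 13 mod 53: 49. Thus e_{53}(P,Q) = e(P',Q')^{49}.
(x,y)|->(2088865034966x+3651914282914,2088865034966y) sends E' to y^2=x^3+3221555819330*x+1226001588499.
Run Miller on y^2=x^3+3221555819330*x+1226001588499 over F_{4636675824113}: ladder 110101 (6 bits); e = f_P(D_Q)/f_Q(D_P).
The quotient is 2446284361700 + 2172043155159*t + 2202604458723*t^2 + 3280906840423*t^3.
Raise to 49: e(P,Q) = 3198105461674 + 4580409902670*t + 2101695721478*t^2 + 3152163149104*t^3 in mu_{53}.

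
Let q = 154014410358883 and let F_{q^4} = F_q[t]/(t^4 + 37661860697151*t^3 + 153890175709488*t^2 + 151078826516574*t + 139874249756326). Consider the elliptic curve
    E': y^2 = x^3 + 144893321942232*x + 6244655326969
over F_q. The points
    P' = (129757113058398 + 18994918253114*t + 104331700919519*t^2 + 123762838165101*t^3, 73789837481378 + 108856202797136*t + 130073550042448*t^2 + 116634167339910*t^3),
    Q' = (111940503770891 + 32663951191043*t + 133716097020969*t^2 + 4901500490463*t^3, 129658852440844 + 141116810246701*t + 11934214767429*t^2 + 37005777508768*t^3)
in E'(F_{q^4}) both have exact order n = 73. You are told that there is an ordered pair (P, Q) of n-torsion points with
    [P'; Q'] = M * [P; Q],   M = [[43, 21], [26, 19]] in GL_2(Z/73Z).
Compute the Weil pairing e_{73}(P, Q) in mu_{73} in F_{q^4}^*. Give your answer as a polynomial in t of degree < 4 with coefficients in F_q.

4660387565445 + 142063164004429*t + 122504927622609*t^2 + 148853239608107*t^3

Since e_{73}(P,P)=e_{73}(Q,Q)=1 and e_{73}(Q,P)=e_{73}(P,Q)^{-1}, expanding e_{73}(43*P + 21*Q,26*P + 19*Q) leaves e(P,Q)^det(M).
det M = 43*19 - 21*26 = 271 = 52 (mod 73); 52^{-1} = 66 (mod 73).
Build f_{73,P'} and f_{73,Q'} via the 7-bit ladder of 73=1001001_2; evaluate at shifted divisors; quotient in F_{154014410358883^4}.
So e_{73}(P',Q') = 86388331043739 + 12642170948980*t + 38838931003170*t^2 + 122355165971028*t^3.
Raise to 66: e(P,Q) = 4660387565445 + 142063164004429*t + 122504927622609*t^2 + 148853239608107*t^3 in mu_{73}.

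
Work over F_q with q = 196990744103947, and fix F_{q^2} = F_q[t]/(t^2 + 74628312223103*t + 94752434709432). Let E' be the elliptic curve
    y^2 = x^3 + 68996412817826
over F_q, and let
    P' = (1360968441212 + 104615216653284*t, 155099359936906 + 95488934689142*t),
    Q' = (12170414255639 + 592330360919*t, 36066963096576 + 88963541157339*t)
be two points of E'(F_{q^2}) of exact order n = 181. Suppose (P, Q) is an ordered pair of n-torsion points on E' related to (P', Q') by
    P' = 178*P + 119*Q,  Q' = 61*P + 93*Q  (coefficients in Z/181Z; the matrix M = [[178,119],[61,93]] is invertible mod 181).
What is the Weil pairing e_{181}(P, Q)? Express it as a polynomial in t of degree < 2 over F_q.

The 181-Weil pairing on E[181] over F_{196990744103947} is alternating-bilinear: e_{181}(P',Q') = e_{181}(P,Q)^det(M).
So e_{181}(P,Q) = e_{181}(P',Q')^{99}, since 64*99 = 1 mod 181.
n = 181 = (10110101)_2 (8 bits, wt 5); accumulate f_{181,P'}(Q'+S)/f_{181,P'}(S) along the 7-step ladder.
So e_{181}(P',Q') = 87688451050060 + 100550083757187*t.
Raise to 99: e(P,Q) = 132161610575550 + 40288512071612*t in mu_{181}.

132161610575550 + 40288512071612*t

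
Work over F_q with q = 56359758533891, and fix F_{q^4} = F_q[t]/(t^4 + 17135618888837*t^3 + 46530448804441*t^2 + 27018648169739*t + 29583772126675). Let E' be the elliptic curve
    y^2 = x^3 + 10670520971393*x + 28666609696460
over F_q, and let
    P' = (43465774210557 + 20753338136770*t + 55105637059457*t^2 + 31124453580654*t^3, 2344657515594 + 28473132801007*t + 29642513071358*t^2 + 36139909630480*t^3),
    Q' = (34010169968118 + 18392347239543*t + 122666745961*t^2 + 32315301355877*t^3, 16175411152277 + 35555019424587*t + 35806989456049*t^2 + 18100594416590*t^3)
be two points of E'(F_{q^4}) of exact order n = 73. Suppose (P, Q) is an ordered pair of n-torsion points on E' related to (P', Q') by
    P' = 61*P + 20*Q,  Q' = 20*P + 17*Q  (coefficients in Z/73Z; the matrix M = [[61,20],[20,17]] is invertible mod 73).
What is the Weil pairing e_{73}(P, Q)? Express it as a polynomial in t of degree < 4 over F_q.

34619957242391 + 52851439616055*t + 33553194979210*t^2 + 52457542316447*t^3

Under M = [[61,20],[20,17]] in GL_2(Z/73), e_{73}(P',Q') = e_{73}(P,Q)^(61*17-20*20 mod 73).
Hence e(P,Q) = e(P',Q')^{62} where 62 = 53^{-1} mod 73.
Miller loop for e_{73} over F_{56359758533891^4}: bits of 73 = 1001001; 6 double steps + 2 add steps, l/v at each.
e_{73}(P',Q') = 31119413086484 + 35223891288741*t + 38897195522315*t^2 + 49590149748549*t^3.
Thus e_{73}(P,Q) = 34619957242391 + 52851439616055*t + 33553194979210*t^2 + 52457542316447*t^3.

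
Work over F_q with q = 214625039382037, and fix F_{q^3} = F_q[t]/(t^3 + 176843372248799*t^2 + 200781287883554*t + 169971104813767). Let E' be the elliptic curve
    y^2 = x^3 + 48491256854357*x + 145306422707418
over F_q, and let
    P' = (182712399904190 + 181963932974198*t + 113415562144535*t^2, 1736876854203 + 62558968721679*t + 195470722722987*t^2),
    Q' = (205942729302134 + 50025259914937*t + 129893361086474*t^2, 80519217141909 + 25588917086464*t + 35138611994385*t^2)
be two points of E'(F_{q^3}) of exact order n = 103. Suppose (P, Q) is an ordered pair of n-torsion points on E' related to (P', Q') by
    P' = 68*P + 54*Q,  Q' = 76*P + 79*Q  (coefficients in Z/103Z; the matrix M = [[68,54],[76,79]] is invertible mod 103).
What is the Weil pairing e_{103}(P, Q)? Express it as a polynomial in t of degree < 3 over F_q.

79127614963560 + 121451170099635*t + 189672695023594*t^2

Since e_{103}(P,P)=e_{103}(Q,Q)=1 and e_{103}(Q,P)=e_{103}(P,Q)^{-1}, expanding e_{103}(68*P + 54*Q,76*P + 79*Q) leaves e(P,Q)^det(M).
68*79 - 54*76 = 1268; reduced mod 103: det = 32, inverse 29.
7-bit Miller (1100111) on E'/F_{214625039382037} with a'=48491256854357, b'=145306422707418: accumulate tangent/chord ratios at Q'+S and P'+S'.
Miller gives e_{103}(P',Q') = 116544183331357 + 96830793534608*t + 91956534828852*t^2 in F_{214625039382037^3}.
Thus e_{103}(P,Q) = 79127614963560 + 121451170099635*t + 189672695023594*t^2.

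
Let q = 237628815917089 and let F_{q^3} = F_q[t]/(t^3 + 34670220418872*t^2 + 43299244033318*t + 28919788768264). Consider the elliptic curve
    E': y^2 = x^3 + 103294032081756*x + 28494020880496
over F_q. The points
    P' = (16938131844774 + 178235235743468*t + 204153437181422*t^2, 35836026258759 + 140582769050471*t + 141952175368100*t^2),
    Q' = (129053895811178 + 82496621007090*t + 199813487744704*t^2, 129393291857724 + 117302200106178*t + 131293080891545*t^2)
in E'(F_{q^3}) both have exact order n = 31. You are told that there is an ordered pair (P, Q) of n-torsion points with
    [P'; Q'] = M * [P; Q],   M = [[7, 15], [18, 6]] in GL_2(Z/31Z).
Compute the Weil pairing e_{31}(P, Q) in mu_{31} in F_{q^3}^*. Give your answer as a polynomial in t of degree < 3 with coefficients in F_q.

20412443365452 + 32709163237841*t + 66956535025277*t^2

Alternating bilinearity on E[31] (values in mu_{31} in F_{237628815917089^3}) gives e(P',Q') = e(P,Q)^det(M).
det(M) mod 31 = 20; its inverse in (Z/31)^* is 14 (check: 20*14 mod 31 = 1).
Double-and-add over 11111: 5-1 doublings, 5-1 additions; each step l_{T,T}/v_{2T} or l_{T,P'}/v at Q'+S for random S.
Miller gives e_{31}(P',Q') = 185657486924688 + 173033666343745*t + 171371464261728*t^2 in F_{237628815917089^3}.
Raise to 14: e(P,Q) = 20412443365452 + 32709163237841*t + 66956535025277*t^2 in mu_{31}.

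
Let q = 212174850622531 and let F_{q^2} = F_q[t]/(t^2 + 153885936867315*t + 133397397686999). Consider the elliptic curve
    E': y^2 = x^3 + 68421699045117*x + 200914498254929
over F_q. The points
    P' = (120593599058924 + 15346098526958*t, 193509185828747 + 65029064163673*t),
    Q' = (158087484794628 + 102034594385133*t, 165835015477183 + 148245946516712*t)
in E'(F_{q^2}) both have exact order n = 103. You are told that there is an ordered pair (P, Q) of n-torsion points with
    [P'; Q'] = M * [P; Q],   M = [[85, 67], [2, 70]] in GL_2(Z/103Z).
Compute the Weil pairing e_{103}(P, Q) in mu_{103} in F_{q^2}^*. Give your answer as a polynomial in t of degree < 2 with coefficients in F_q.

Since e_{103}(P,P)=e_{103}(Q,Q)=1 and e_{103}(Q,P)=e_{103}(P,Q)^{-1}, expanding e_{103}(85*P + 67*Q,2*P + 70*Q) leaves e(P,Q)^det(M).
Hence e(P,Q) = e(P',Q')^{88} where 88 = 48^{-1} mod 103.
n = 103 = (1100111)_2 (7 bits, wt 5); accumulate f_{103,P'}(Q'+S)/f_{103,P'}(S) along the 6-step ladder.
f_P(D_Q)/f_Q(D_P) = 75559733564194 + 70250995017576*t.
Thus e_{103}(P,Q) = 144081753309681 + 124411982896592*t.

144081753309681 + 124411982896592*t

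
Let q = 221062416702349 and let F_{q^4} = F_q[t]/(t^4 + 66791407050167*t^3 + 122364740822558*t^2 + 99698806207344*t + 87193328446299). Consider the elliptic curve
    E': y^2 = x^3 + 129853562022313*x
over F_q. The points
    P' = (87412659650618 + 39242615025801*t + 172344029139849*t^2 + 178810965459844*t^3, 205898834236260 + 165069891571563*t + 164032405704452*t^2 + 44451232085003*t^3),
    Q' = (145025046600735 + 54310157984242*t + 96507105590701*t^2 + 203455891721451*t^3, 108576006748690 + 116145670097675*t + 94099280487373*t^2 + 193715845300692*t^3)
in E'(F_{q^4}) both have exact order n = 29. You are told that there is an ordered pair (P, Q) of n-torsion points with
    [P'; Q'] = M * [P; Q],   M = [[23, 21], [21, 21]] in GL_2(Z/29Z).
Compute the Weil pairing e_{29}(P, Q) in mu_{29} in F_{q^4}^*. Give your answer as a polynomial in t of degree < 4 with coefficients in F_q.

47495869693702 + 25406134062400*t + 193057748806618*t^2 + 142284327172733*t^3

Since e_{29}(P,P)=e_{29}(Q,Q)=1 and e_{29}(Q,P)=e_{29}(P,Q)^{-1}, expanding e_{29}(23*P + 21*Q,21*P + 21*Q) leaves e(P,Q)^det(M).
So e_{29}(P,Q) = e_{29}(P',Q')^{9}, since 13*9 = 1 mod 29.
5-bit Miller (11101) on E'/F_{221062416702349} with a'=129853562022313, b'=0: accumulate tangent/chord ratios at Q'+S and P'+S'.
The quotient is 125878203890736 + 200833951139588*t + 14770365585238*t^2 + 36761841225257*t^3.
Thus e_{29}(P,Q) = 47495869693702 + 25406134062400*t + 193057748806618*t^2 + 142284327172733*t^3.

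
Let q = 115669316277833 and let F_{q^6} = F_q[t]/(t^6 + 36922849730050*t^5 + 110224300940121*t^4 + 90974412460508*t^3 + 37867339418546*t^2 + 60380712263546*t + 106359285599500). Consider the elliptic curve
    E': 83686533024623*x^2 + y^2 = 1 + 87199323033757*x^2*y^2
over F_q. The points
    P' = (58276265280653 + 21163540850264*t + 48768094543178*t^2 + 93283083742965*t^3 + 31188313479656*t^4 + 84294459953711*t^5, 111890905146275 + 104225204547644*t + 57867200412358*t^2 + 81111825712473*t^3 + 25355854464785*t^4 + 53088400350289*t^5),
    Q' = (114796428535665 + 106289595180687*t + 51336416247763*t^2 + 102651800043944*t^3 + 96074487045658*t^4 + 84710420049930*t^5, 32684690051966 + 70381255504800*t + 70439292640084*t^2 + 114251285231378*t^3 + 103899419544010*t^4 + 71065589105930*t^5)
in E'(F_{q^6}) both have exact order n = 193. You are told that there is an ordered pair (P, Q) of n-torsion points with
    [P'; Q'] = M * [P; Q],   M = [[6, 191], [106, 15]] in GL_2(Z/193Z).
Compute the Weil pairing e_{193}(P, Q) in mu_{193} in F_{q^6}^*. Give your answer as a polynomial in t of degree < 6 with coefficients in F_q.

The 193-Weil pairing on E[193] over F_{115669316277833} is alternating-bilinear: e_{193}(P',Q') = e_{193}(P,Q)^det(M).
det M = 6*15 - 191*106 = -20156 = 109 (mod 193); 109^{-1} = 85 (mod 193).
Map (x,y)_Ed via u=(1+y)/(1-y), v=(1+y)/((1-y)x) to Montgomery A=39904806145594,B=89965602389350; then to (a',b')=(59655079815613,91157217843017).
Run Miller on y^2=x^3+59655079815613*x+91157217843017 over F_{115669316277833}: ladder 11000001 (8 bits); e = f_P(D_Q)/f_Q(D_P).
f_P(D_Q)/f_Q(D_P) = 44673433130771 + 12581365031353*t + 38458668548023*t^2 + 3357585282249*t^3 + 20218968535529*t^4 + 86456672277430*t^5.
e_{193}(P,Q) = (44673433130771 + 12581365031353*t + 38458668548023*t^2 + 3357585282249*t^3 + 20218968535529*t^4 + 86456672277430*t^5)^{85} = 92699881911537 + 40142868352663*t + 19580108754014*t^2 + 90452665731529*t^3 + 54319456960130*t^4 + 31728612614245*t^5.

92699881911537 + 40142868352663*t + 19580108754014*t^2 + 90452665731529*t^3 + 54319456960130*t^4 + 31728612614245*t^5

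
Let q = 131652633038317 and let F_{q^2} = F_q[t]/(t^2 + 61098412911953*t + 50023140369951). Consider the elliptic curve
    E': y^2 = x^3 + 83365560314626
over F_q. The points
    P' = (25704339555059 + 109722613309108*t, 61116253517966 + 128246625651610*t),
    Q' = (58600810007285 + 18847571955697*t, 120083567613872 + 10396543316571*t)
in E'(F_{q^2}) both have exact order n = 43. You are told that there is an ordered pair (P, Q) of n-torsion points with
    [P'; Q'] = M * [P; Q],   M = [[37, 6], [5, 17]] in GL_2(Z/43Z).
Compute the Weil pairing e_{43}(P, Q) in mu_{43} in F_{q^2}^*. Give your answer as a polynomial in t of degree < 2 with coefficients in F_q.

Since e_{43}(P,P)=e_{43}(Q,Q)=1 and e_{43}(Q,P)=e_{43}(P,Q)^{-1}, expanding e_{43}(37*P + 6*Q,5*P + 17*Q) leaves e(P,Q)^det(M).
det M = 37*17 - 6*5 = 599 = 40 (mod 43); 40^{-1} = 14 (mod 43).
6-bit Miller (101011) on E'/F_{131652633038317} with a'=0, b'=83365560314626: accumulate tangent/chord ratios at Q'+S and P'+S'.
e_{43}(P',Q') = 119853443636557 + 117587621835760*t.
(119853443636557 + 117587621835760*t)^{14} mod (131652633038317,f) = 93090545622591 + 106966519423038*t.

93090545622591 + 106966519423038*t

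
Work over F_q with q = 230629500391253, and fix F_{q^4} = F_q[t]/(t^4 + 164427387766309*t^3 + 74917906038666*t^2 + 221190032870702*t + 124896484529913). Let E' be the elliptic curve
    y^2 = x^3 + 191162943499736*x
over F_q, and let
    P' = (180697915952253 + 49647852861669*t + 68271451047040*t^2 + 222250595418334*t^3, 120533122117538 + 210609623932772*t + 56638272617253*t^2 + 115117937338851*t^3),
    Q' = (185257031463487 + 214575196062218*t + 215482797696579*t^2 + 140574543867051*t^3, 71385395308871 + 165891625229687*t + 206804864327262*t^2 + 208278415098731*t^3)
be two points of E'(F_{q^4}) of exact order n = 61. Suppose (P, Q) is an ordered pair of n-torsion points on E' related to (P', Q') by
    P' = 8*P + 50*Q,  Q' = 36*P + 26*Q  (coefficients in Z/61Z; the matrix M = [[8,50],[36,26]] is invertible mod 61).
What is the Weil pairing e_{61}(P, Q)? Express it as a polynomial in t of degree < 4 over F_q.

Under M = [[8,50],[36,26]] in GL_2(Z/61), e_{61}(P',Q') = e_{61}(P,Q)^(8*26-50*36 mod 61).
det M = 8*26 - 50*36 = -1592 = 55 (mod 61); 55^{-1} = 10 (mod 61).
Miller loop for e_{61} over F_{230629500391253^4}: bits of 61 = 111101; 5 double steps + 4 add steps, l/v at each.
Result: e(P',Q') = 105070943923183 + 102197392163544*t + 89022569567418*t^2 + 222438059662605*t^3.
Hence e(P,Q) = 46603050268675 + 53992443893732*t + 49007088897586*t^2 + 149188911235461*t^3 in F_{230629500391253^4}^*.

46603050268675 + 53992443893732*t + 49007088897586*t^2 + 149188911235461*t^3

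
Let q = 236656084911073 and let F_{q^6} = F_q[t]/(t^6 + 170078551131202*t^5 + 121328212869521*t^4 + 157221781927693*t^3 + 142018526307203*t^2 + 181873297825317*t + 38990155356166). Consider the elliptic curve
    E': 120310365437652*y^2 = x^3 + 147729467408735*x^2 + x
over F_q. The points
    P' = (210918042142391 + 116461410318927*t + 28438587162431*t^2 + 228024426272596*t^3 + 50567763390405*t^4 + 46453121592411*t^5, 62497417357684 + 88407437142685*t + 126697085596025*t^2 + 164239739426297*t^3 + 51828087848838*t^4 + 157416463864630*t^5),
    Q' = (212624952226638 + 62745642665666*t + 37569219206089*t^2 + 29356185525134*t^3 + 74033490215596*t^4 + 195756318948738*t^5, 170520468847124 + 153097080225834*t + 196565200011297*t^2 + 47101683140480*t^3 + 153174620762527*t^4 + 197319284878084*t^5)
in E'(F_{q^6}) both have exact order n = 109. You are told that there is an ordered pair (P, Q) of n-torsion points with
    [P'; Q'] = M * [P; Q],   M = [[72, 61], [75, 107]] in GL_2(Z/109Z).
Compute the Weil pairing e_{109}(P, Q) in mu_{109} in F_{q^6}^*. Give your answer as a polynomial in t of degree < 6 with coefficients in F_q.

The 109-Weil pairing on E[109] over F_{236656084911073} is alternating-bilinear: e_{109}(P',Q') = e_{109}(P,Q)^det(M).
det M = 72*107 - 61*75 = 3129 = 77 (mod 109); 77^{-1} = 17 (mod 109).
Montgomery->Weierstrass: x_W = 27338828949570*x+12630127164024, y_W=27338828949570*y on F_{236656084911073}; lands on y^2=x^3+13208005823695.
Double-and-add over 1101101: 7-1 doublings, 5-1 additions; each step l_{T,T}/v_{2T} or l_{T,P'}/v at Q'+S for random S.
So e_{109}(P',Q') = 33836401321710 + 125495436893609*t + 2980688192166*t^2 + 56026908443261*t^3 + 141307590378271*t^4 + 225140618745017*t^5.
Thus e_{109}(P,Q) = 123834304155703 + 132716327383880*t + 58840156506828*t^2 + 85587235043166*t^3 + 194577653680590*t^4 + 160629000110709*t^5.

123834304155703 + 132716327383880*t + 58840156506828*t^2 + 85587235043166*t^3 + 194577653680590*t^4 + 160629000110709*t^5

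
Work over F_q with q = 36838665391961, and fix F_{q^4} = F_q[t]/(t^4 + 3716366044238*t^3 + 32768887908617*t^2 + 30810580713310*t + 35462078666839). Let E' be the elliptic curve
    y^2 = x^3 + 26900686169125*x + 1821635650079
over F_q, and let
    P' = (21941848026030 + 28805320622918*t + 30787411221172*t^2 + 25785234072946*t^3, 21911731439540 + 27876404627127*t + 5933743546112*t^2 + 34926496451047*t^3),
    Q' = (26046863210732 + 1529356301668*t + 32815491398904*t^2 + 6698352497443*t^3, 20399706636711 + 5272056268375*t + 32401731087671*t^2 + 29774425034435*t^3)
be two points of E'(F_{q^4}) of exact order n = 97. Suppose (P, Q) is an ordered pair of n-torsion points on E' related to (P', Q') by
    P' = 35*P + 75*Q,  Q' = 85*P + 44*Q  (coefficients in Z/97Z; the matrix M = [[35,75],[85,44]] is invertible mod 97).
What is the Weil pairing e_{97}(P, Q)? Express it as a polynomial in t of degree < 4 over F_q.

24305362729388 + 12249141985687*t + 35345981333092*t^2 + 8532209122782*t^3

Under M = [[35,75],[85,44]] in GL_2(Z/97), e_{97}(P',Q') = e_{97}(P,Q)^(35*44-75*85 mod 97).
Hence e(P,Q) = e(P',Q')^{13} where 13 = 15^{-1} mod 97.
Miller loop for e_{97} over F_{36838665391961^4}: bits of 97 = 1100001; 6 double steps + 2 add steps, l/v at each.
f_P(D_Q)/f_Q(D_P) = 126775361691 + 32729275291057*t + 21488276308288*t^2 + 29326499484813*t^3.
e_{97}(P,Q) = (126775361691 + 32729275291057*t + 21488276308288*t^2 + 29326499484813*t^3)^{13} = 24305362729388 + 12249141985687*t + 35345981333092*t^2 + 8532209122782*t^3.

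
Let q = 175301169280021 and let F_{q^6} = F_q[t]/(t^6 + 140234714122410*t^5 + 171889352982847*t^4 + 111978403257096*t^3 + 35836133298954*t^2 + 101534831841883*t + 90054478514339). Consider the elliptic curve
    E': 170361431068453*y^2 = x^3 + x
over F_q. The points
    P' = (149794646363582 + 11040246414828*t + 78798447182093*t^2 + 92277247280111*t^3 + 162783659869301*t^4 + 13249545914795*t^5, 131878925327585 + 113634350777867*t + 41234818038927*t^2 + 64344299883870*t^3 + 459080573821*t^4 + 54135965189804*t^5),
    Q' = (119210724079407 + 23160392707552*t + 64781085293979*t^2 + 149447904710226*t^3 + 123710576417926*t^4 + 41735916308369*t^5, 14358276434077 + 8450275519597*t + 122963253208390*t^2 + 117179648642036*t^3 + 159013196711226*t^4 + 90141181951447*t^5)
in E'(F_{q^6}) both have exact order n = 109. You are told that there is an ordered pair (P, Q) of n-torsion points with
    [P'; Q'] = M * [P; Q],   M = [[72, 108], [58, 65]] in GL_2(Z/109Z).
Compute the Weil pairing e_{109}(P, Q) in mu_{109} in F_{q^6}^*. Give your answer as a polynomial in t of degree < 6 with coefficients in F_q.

71906048217136 + 104954289473011*t + 49506043102390*t^2 + 7366784665647*t^3 + 94936686314691*t^4 + 24140167166868*t^5

Alternating bilinearity on E[109] (values in mu_{109} in F_{175301169280021^6}) gives e(P',Q') = e(P,Q)^det(M).
det(M) mod 109 = 51; its inverse in (Z/109)^* is 62 (check: 51*62 mod 109 = 1).
Montgomery->Weierstrass: x_W = 8077996876619*x, y_W=8077996876619*y on F_{175301169280021}; lands on y^2=x^3+12984717701661*x.
n = 109 = (1101101)_2 (7 bits, wt 5); accumulate f_{109,P'}(Q'+S)/f_{109,P'}(S) along the 6-step ladder.
e_{109}(P',Q') = 160071058118406 + 135441284389625*t + 21673778467698*t^2 + 133922007021007*t^3 + 101891874866130*t^4 + 25786254324831*t^5.
Thus e_{109}(P,Q) = 71906048217136 + 104954289473011*t + 49506043102390*t^2 + 7366784665647*t^3 + 94936686314691*t^4 + 24140167166868*t^5.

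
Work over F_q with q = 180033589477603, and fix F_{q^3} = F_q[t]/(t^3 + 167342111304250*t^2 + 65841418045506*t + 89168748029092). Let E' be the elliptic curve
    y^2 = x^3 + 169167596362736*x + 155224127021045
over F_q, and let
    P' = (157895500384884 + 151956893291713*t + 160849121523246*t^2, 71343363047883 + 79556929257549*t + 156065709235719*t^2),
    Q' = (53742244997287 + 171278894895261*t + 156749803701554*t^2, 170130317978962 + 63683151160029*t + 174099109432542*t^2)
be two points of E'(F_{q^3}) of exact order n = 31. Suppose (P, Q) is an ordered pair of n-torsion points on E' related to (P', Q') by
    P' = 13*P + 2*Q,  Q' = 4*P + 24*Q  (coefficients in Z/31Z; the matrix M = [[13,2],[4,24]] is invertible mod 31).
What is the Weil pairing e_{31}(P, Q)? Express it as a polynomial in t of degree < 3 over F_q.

e_{31} is bilinear + alternating on E[31], so e_{31}(13*P + 2*Q, 4*P + 24*Q) = e_{31}(P,Q)^(13*24-2*4).
det M = 13*24 - 2*4 = 304 = 25 (mod 31); 25^{-1} = 5 (mod 31).
5-bit Miller (11111) on E'/F_{180033589477603} with a'=169167596362736, b'=155224127021045: accumulate tangent/chord ratios at Q'+S and P'+S'.
f_P(D_Q)/f_Q(D_P) = 59933883458201 + 80599735689754*t + 120704690503652*t^2.
Thus e_{31}(P,Q) = 62580681599472 + 100546691632793*t + 112310941037114*t^2.

62580681599472 + 100546691632793*t + 112310941037114*t^2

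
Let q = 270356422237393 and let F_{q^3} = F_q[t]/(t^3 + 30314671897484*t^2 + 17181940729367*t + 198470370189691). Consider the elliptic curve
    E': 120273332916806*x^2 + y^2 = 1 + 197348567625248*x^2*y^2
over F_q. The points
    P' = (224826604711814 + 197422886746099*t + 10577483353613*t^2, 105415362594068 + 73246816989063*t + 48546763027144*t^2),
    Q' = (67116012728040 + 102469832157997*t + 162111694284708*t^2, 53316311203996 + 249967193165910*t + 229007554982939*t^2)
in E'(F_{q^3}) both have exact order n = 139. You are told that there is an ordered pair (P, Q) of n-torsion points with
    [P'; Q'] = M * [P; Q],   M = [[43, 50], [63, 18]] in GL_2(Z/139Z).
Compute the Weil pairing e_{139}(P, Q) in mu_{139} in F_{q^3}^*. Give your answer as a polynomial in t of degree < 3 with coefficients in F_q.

114800800205842 + 255451097071380*t + 192982776594171*t^2

e_{139} is bilinear + alternating on E[139], so e_{139}(43*P + 50*Q, 63*P + 18*Q) = e_{139}(P,Q)^(43*18-50*63).
43*18 - 50*63 = -2376; reduced mod 139: det = 126, inverse 32.
Edwards a_E,d_E -> Montgomery A=2244689522307,B=241006104451151 -> Weierstrass 224887287021951,241181540058751 via alpha=143055790836140,beta=115909402441586.
n = 139 = (10001011)_2 (8 bits, wt 4); accumulate f_{139,P'}(Q'+S)/f_{139,P'}(S) along the 7-step ladder.
Result: e(P',Q') = 104466036216701 + 245295074221425*t + 60690329980005*t^2.
(104466036216701 + 245295074221425*t + 60690329980005*t^2)^{32} mod (270356422237393,f) = 114800800205842 + 255451097071380*t + 192982776594171*t^2.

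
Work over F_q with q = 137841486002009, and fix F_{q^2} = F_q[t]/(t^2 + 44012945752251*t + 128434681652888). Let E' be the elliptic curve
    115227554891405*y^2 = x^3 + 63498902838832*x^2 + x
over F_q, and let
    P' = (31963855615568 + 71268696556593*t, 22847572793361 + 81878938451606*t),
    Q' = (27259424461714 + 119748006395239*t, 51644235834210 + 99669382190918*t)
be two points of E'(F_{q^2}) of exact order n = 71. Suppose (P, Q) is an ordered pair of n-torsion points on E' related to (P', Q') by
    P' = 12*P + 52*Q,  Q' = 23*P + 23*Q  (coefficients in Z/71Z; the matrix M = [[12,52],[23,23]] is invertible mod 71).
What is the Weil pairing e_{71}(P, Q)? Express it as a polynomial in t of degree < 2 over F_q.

Since e_{71}(P,P)=e_{71}(Q,Q)=1 and e_{71}(Q,P)=e_{71}(P,Q)^{-1}, expanding e_{71}(12*P + 52*Q,23*P + 23*Q) leaves e(P,Q)^det(M).
Inverting 3 mod 71: 24. Thus e_{71}(P,Q) = e(P',Q')^{24}.
Undo Montgomery via alpha=36261222885257, beta=32115709927865: (a',b')=(55658286914154,13274027364069) over F_{137841486002009}.
Miller loop for e_{71} over F_{137841486002009^2}: bits of 71 = 1000111; 6 double steps + 3 add steps, l/v at each.
Miller gives e_{71}(P',Q') = 54635154421184 + 32185510392427*t in F_{137841486002009^2}.
Thus e_{71}(P,Q) = 4987050501818 + 47962469136440*t.

4987050501818 + 47962469136440*t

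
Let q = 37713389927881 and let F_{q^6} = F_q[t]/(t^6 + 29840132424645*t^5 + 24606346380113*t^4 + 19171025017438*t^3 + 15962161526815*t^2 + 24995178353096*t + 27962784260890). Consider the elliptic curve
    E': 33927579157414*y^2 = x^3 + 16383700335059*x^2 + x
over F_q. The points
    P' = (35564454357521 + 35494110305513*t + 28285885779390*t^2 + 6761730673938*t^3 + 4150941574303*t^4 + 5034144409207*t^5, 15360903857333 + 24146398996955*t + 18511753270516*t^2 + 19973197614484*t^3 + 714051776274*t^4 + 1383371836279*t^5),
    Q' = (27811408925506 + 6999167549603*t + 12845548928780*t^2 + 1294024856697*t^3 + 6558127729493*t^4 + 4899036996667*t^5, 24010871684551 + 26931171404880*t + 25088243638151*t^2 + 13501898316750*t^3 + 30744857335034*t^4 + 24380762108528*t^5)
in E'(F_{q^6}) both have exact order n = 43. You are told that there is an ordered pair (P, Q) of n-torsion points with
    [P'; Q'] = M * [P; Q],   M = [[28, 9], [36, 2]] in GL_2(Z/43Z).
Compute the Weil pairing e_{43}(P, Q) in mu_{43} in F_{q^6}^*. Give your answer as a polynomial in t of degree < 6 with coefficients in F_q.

33202185630816 + 21556559773354*t + 33614249303370*t^2 + 5136558036268*t^3 + 30362274872980*t^4 + 36918930350276*t^5

Under M = [[28,9],[36,2]] in GL_2(Z/43), e_{43}(P',Q') = e_{43}(P,Q)^(28*2-9*36 mod 43).
det M = 28*2 - 9*36 = -268 = 33 (mod 43); 33^{-1} = 30 (mod 43).
Undo Montgomery via alpha=331591198547, beta=15503550962974: (a',b')=(25536538059518,35240566800733) over F_{37713389927881}.
n = 43 = (101011)_2 (6 bits, wt 4); accumulate f_{43,P'}(Q'+S)/f_{43,P'}(S) along the 5-step ladder.
Miller gives e_{43}(P',Q') = 22667851137647 + 18895612676551*t + 31142210506785*t^2 + 25689872467677*t^3 + 37440684954486*t^4 + 1119562115492*t^5 in F_{37713389927881^6}.
(22667851137647 + 18895612676551*t + 31142210506785*t^2 + 25689872467677*t^3 + 37440684954486*t^4 + 1119562115492*t^5)^{30} mod (37713389927881,f) = 33202185630816 + 21556559773354*t + 33614249303370*t^2 + 5136558036268*t^3 + 30362274872980*t^4 + 36918930350276*t^5.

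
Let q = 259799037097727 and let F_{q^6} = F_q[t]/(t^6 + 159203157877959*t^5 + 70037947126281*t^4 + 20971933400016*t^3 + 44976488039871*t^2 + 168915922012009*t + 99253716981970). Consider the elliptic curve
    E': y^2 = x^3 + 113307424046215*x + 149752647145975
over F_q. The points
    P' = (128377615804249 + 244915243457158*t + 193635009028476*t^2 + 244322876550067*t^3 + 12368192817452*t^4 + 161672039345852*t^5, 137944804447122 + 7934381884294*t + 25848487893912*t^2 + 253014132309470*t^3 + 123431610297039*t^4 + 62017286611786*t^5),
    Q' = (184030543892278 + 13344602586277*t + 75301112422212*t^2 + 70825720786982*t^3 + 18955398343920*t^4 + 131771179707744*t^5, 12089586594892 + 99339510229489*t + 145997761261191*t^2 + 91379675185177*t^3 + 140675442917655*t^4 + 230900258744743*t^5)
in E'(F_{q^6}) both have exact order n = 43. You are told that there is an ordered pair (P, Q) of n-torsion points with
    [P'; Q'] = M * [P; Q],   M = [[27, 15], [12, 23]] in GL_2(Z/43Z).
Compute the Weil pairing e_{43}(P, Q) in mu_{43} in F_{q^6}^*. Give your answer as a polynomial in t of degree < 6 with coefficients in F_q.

The 43-Weil pairing on E[43] over F_{259799037097727} is alternating-bilinear: e_{43}(P',Q') = e_{43}(P,Q)^det(M).
Inverting 11 mod 43: 4. Thus e_{43}(P,Q) = e(P',Q')^{4}.
Run Miller on y^2=x^3+113307424046215*x+149752647145975 over F_{259799037097727}: ladder 101011 (6 bits); e = f_P(D_Q)/f_Q(D_P).
Result: e(P',Q') = 21376567756217 + 121587932624375*t + 105440990114622*t^2 + 164390279394727*t^3 + 116417469491003*t^4 + 75955495152377*t^5.
Finally e_{43}(P,Q) = 23182486421612 + 147613868543334*t + 195624054804266*t^2 + 186060692809041*t^3 + 147629280906292*t^4 + 220490074581651*t^5.

23182486421612 + 147613868543334*t + 195624054804266*t^2 + 186060692809041*t^3 + 147629280906292*t^4 + 220490074581651*t^5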